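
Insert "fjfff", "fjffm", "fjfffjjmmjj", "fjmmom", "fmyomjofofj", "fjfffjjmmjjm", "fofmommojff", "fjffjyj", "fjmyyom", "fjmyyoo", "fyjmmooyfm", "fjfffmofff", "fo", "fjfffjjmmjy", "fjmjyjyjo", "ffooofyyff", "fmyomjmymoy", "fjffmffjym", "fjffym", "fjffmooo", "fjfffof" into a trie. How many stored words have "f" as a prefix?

Filter for entries beginning with "f":
Matches: "ffooofyyff", "fjfff", "fjfffjjmmjj", "fjfffjjmmjjm", "fjfffjjmmjy", "fjfffmofff", "fjfffof", "fjffjyj", "fjffm", "fjffmffjym", "fjffmooo", "fjffym", "fjmjyjyjo", "fjmmom", "fjmyyom", "fjmyyoo", "fmyomjmymoy", "fmyomjofofj", "fo", "fofmommojff", "fyjmmooyfm"
Count: 21

21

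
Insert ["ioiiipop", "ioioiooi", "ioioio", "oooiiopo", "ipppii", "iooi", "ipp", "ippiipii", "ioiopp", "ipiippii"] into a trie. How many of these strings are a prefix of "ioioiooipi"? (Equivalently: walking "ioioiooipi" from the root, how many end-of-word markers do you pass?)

2

Traverse "ioioiooipi" character by character; count nodes along the way that are marked as word ends.
Prefixes of the query that are stored words: "ioioio", "ioioiooi"
Count: 2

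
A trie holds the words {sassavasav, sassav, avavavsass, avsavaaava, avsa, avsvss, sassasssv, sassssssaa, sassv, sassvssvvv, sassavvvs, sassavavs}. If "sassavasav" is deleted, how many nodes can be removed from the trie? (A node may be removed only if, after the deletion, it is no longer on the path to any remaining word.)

3

A node on "sassavasav"'s path can go only if nothing else ends at it or branches off below it.
The suffix "sav" (3 nodes) is used only by "sassavasav"; the node for "sassava" still has the child "v", so pruning stops there.
Nodes removed: 3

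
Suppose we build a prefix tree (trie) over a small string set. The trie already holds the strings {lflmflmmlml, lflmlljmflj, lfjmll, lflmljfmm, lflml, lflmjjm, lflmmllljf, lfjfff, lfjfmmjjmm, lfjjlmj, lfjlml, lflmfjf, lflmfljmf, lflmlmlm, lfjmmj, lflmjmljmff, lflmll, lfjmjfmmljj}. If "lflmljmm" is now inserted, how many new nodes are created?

2

The longest prefix of "lflmljmm" already in the trie is "lflmlj" (length 6).
So 8 − 6 = 2 new nodes.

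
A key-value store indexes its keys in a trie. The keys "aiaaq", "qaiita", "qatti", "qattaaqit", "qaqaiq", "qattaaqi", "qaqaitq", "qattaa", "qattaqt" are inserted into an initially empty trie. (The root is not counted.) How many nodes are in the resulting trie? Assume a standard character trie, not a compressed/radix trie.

Count nodes per top-level branch (shared prefixes stored once):
  'a'-branch (aiaaq): 5 nodes
  'q'-branch (qaiita, qaqaiq, qaqaitq, qattaa, qattaaqi, qattaaqit, qattaqt, qatti): 22 nodes
Sum: 27

27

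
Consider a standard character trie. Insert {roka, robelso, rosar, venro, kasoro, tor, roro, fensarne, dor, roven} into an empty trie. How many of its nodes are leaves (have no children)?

10

Leaves are exactly the stored words that no other stored word extends.
Those words: "dor", "fensarne", "kasoro", "robelso", "roka", "roro", "rosar", "roven", "tor", "venro"
Leaf count: 10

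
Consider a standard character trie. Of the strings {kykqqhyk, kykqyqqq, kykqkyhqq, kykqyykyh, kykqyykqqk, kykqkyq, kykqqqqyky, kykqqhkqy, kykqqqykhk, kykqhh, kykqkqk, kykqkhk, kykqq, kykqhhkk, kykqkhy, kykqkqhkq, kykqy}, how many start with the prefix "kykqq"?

5

Walk to "kykqq"; the words in its subtree are exactly those with that prefix.
Matches: "kykqq", "kykqqhkqy", "kykqqhyk", "kykqqqqyky", "kykqqqykhk"
Count: 5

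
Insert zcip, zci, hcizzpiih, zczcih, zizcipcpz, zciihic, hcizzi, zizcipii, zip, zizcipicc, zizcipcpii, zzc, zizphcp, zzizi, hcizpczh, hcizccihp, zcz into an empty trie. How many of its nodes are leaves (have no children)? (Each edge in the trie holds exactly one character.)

15

A leaf is a node with no children — equivalently, the end of a word that is not a proper prefix of any other stored word.
Those words: "hcizccihp", "hcizpczh", "hcizzi", "hcizzpiih", "zciihic", "zcip", "zczcih", "zip", "zizcipcpii", "zizcipcpz", "zizcipicc", "zizcipii", "zizphcp", "zzc", "zzizi"
Leaf count: 15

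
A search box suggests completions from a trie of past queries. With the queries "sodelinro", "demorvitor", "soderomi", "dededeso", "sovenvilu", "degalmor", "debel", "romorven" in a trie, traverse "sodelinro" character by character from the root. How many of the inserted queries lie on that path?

Traverse "sodelinro" character by character; count nodes along the way that are marked as word ends.
Prefixes of the query that are stored words: "sodelinro"
Count: 1

1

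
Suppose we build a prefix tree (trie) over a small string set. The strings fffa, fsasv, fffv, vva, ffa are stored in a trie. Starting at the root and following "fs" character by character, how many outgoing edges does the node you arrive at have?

The children of the "fs" node are the distinct next characters among strings starting with "fs".
Characters that immediately follow "fs" among the stored strings: {a}.
That node has 1 child edge.

1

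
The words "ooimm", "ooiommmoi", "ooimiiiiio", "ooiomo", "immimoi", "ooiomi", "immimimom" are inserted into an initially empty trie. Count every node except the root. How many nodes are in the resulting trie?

Insert word by word; a character creates a node only if that edge doesn't already exist:
  "ooimm" → 5 new (o, o, i, m, m)
  "ooiommmoi" → prefix "ooi" already present; 6 new (o, m, m, m, o, i)
  "ooimiiiiio" → prefix "ooim" already present; 6 new (i, i, i, i, i, o)
  "ooiomo" → prefix "ooiom" already present; 1 new (o)
  "immimoi" → 7 new (i, m, m, i, m, o, i)
  "ooiomi" → prefix "ooiom" already present; 1 new (i)
  "immimimom" → prefix "immim" already present; 4 new (i, m, o, m)
Total nodes = 5 + 6 + 6 + 1 + 7 + 1 + 4 = 30

30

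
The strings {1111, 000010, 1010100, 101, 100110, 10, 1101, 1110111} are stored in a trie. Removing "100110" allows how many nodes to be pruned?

A node on "100110"'s path can go only if nothing else ends at it or branches off below it.
The suffix "0110" (4 nodes) is used only by "100110"; the node for "10" still has the child "1", so pruning stops there.
Nodes removed: 4

4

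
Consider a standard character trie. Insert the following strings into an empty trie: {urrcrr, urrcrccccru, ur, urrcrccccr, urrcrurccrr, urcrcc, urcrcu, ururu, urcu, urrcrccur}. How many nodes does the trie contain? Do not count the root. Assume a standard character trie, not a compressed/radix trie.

29

Count nodes per top-level branch (shared prefixes stored once):
  'u'-branch (ur, urcrcc, urcrcu, urcu, urrcrccccr, urrcrccccru, urrcrccur, urrcrr, urrcrurccrr, ururu): 29 nodes
Sum: 29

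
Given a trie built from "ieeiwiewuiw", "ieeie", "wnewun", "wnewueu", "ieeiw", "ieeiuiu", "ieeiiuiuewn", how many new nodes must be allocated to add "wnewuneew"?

3

The longest prefix of "wnewuneew" already in the trie is "wnewun" (length 6).
Each of the 3 remaining characters creates one node.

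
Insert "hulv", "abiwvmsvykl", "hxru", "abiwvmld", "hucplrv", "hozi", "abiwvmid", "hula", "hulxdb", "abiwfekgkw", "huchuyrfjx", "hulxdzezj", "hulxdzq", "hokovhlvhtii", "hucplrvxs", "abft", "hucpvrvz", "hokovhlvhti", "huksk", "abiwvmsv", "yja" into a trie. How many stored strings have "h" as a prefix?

14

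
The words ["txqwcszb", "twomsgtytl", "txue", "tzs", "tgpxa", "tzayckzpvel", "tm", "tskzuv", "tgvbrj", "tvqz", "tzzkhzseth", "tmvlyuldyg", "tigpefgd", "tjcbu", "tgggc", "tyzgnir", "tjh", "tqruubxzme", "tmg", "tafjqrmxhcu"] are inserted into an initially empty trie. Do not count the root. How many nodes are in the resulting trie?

104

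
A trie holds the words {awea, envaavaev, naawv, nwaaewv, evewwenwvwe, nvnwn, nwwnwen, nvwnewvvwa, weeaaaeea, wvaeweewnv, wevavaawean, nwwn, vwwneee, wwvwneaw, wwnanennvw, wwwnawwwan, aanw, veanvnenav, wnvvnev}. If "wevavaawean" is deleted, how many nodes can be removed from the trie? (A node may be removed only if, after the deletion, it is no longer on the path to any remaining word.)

9

After clearing the end-marker at "wevavaawean", prune upward until reaching a node still needed by another word.
The suffix "vavaawean" (9 nodes) is used only by "wevavaawean"; the node for "we" still has the child "e", so pruning stops there.
Nodes removed: 9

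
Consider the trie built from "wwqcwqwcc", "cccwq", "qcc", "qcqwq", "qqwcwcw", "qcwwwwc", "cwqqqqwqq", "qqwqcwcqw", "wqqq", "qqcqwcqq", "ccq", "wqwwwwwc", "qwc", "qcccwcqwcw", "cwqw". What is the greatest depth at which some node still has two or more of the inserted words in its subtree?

Equivalently: take the maximum, over all pairs, of their longest common prefix length.
e.g. "cwqqqqwqq" and "cwqw" share the prefix "cwq" of length 3; no pair shares a longer one.
Longest shared-prefix length: 3

3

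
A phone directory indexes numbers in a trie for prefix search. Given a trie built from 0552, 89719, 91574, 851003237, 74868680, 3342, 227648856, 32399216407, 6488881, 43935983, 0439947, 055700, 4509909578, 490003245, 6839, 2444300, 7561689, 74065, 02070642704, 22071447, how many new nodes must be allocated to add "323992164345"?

3

"323992164" is already a path in the trie; the remaining "345" must be added.
Each of the 3 remaining characters creates one node.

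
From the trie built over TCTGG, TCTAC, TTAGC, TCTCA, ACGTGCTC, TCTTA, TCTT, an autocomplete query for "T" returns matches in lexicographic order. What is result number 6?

DFS of the "T" subtree visits, in order: "TCTAC", "TCTCA", "TCTGG", "TCTT", "TCTTA", "TTAGC"
The 6th is TTAGC.

TTAGC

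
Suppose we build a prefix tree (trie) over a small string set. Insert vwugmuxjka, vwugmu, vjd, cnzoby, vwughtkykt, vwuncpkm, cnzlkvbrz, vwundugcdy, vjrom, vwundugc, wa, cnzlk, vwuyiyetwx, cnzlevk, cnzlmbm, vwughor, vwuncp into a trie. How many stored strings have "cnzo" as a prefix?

Filter for entries beginning with "cnzo":
Words under "cnzo": cnzoby
Count: 1

1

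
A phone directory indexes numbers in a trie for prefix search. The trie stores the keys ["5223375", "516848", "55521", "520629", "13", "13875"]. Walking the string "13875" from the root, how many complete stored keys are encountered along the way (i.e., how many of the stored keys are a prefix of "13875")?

2

Walk "13875" from the root; an end-of-word marker is hit whenever a stored word is a prefix of "13875".
Prefixes of the query that are stored words: "13", "13875"
Count: 2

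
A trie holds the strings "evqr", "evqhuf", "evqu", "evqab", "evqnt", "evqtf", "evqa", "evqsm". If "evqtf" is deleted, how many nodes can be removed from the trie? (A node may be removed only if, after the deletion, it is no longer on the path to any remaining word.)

2

A node on "evqtf"'s path can go only if nothing else ends at it or branches off below it.
The suffix "tf" (2 nodes) is used only by "evqtf"; the node for "evq" still has the child "r", so pruning stops there.
Nodes removed: 2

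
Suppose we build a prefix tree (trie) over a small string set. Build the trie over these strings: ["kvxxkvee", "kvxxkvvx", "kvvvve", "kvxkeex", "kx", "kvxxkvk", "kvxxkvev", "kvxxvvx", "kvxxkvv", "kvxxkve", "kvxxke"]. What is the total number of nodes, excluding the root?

Insert word by word; a character creates a node only if that edge doesn't already exist:
  "kvxxkvee" → 8 new (k, v, x, x, k, v, e, e)
  "kvxxkvvx" → prefix "kvxxkv" already present; 2 new (v, x)
  "kvvvve" → prefix "kv" already present; 4 new (v, v, v, e)
  "kvxkeex" → prefix "kvx" already present; 4 new (k, e, e, x)
  "kx" → prefix "k" already present; 1 new (x)
  "kvxxkvk" → prefix "kvxxkv" already present; 1 new (k)
  "kvxxkvev" → prefix "kvxxkve" already present; 1 new (v)
  "kvxxvvx" → prefix "kvxx" already present; 3 new (v, v, x)
  "kvxxkvv" → prefix "kvxxkvv" already present; 0 new (none)
  "kvxxkve" → prefix "kvxxkve" already present; 0 new (none)
  "kvxxke" → prefix "kvxxk" already present; 1 new (e)
Total nodes = 8 + 2 + 4 + 4 + 1 + 1 + 1 + 3 + 0 + 0 + 1 = 25

25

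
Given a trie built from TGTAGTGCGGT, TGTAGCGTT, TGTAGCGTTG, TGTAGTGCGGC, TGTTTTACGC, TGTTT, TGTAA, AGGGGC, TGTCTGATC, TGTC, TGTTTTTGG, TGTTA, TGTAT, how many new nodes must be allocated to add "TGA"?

1

Walking "TGA" from the root, the first 2 characters ("TG") follow existing edges; "A" is the first miss.
New nodes needed: |"TGA"| − 2 = 3 − 2 = 1.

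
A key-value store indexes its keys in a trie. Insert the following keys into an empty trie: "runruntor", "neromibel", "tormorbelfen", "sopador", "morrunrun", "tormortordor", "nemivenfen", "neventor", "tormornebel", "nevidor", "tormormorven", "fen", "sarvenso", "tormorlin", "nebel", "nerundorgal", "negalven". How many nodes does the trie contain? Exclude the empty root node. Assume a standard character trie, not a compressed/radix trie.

Count nodes per top-level branch (shared prefixes stored once):
  'f'-branch (fen): 3 nodes
  'm'-branch (morrunrun): 9 nodes
  'n'-branch (nebel, negalven, nemivenfen, neromibel, nerundorgal, neventor, nevidor): 44 nodes
  'r'-branch (runruntor): 9 nodes
  's'-branch (sarvenso, sopador): 14 nodes
  't'-branch (tormorbelfen, tormorlin, tormormorven, tormornebel, tormortordor): 32 nodes
Sum: 111

111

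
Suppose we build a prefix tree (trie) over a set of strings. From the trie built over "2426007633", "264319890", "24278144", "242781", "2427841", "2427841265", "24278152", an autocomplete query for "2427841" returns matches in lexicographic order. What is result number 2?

2427841265

DFS of the "2427841" subtree visits, in order: "2427841", "2427841265"
The 2nd is 2427841265.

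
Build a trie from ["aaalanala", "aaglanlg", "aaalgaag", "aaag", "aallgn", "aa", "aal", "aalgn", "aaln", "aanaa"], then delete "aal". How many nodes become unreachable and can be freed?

0

Walk "aal" from the leaf back toward the root, removing each node that no remaining word uses.
Every node on "aal" is still needed (e.g. by "aallgn"), so nothing is freed.
Nodes removed: 0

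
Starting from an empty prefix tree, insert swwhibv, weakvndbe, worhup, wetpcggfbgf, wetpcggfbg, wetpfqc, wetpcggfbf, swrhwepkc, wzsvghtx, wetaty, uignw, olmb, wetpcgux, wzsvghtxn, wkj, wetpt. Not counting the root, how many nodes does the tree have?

For each word, the new-node count is its length minus the longest prefix already in the trie:
  "swwhibv" → 7 new (s, w, w, h, i, b, v)
  "weakvndbe" → 9 new (w, e, a, k, v, n, d, b, e)
  "worhup" → prefix "w" already present; 5 new (o, r, h, u, p)
  "wetpcggfbgf" → prefix "we" already present; 9 new (t, p, c, g, g, f, b, g, f)
  "wetpcggfbg" → prefix "wetpcggfbg" already present; 0 new (none)
  "wetpfqc" → prefix "wetp" already present; 3 new (f, q, c)
  "wetpcggfbf" → prefix "wetpcggfb" already present; 1 new (f)
  "swrhwepkc" → prefix "sw" already present; 7 new (r, h, w, e, p, k, c)
  "wzsvghtx" → prefix "w" already present; 7 new (z, s, v, g, h, t, x)
  "wetaty" → prefix "wet" already present; 3 new (a, t, y)
  "uignw" → 5 new (u, i, g, n, w)
  "olmb" → 4 new (o, l, m, b)
  "wetpcgux" → prefix "wetpcg" already present; 2 new (u, x)
  "wzsvghtxn" → prefix "wzsvghtx" already present; 1 new (n)
  "wkj" → prefix "w" already present; 2 new (k, j)
  "wetpt" → prefix "wetp" already present; 1 new (t)
Total nodes = 7 + 9 + 5 + 9 + 0 + 3 + 1 + 7 + 7 + 3 + 5 + 4 + 2 + 1 + 2 + 1 = 66

66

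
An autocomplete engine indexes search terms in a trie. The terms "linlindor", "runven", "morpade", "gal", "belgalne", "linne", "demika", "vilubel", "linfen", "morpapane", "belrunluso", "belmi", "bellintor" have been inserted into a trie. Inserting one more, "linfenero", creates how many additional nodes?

3

The longest prefix of "linfenero" already in the trie is "linfen" (length 6).
Each of the 3 remaining characters creates one node.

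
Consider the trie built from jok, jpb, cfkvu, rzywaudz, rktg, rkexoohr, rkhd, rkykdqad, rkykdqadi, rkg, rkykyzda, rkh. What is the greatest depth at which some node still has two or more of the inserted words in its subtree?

Look for the deepest trie node that still has at least two words in its subtree.
e.g. "rkykdqad" and "rkykdqadi" share the prefix "rkykdqad" of length 8; no pair shares a longer one.
Longest shared-prefix length: 8

8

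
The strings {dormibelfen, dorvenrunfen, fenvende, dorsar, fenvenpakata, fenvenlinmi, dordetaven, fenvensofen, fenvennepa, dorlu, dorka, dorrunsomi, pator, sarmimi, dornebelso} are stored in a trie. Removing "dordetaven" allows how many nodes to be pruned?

After clearing the end-marker at "dordetaven", prune upward until reaching a node still needed by another word.
The suffix "detaven" (7 nodes) is used only by "dordetaven"; the node for "dor" still has the child "m", so pruning stops there.
Nodes removed: 7

7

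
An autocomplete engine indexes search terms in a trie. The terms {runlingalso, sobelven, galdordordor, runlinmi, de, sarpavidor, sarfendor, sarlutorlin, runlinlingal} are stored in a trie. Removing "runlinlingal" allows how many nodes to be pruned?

After clearing the end-marker at "runlinlingal", prune upward until reaching a node still needed by another word.
The suffix "lingal" (6 nodes) is used only by "runlinlingal"; the node for "runlin" still has the child "g", so pruning stops there.
Nodes removed: 6

6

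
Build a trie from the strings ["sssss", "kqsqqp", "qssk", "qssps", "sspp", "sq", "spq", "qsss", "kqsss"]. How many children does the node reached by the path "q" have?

The children of the "q" node are the distinct next characters among strings starting with "q".
Characters that immediately follow "q" among the stored strings: {s}.
That node has 1 child edge.

1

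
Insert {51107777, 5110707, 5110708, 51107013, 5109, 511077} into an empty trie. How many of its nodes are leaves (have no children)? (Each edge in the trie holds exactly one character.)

5

A leaf is a node with no children — equivalently, the end of a word that is not a proper prefix of any other stored word.
Those words: "5109", "51107013", "5110707", "5110708", "51107777"
Leaf count: 5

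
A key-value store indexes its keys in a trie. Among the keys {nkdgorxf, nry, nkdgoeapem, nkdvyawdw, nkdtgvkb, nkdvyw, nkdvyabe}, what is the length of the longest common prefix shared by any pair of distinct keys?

6

The deepest shared node is where two words last agree before diverging.
e.g. "nkdvyabe" and "nkdvyawdw" share the prefix "nkdvya" of length 6; no pair shares a longer one.
Longest shared-prefix length: 6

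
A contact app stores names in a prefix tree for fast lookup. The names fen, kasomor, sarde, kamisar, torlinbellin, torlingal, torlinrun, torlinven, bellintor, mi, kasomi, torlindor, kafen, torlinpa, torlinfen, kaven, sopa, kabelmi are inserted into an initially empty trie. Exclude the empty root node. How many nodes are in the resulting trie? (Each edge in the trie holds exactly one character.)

75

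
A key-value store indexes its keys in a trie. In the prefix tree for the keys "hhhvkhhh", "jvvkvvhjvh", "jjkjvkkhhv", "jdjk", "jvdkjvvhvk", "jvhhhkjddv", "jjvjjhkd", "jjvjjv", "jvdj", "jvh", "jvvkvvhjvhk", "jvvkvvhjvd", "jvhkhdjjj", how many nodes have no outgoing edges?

Leaves are exactly the stored words that no other stored word extends.
Those words: "hhhvkhhh", "jdjk", "jjkjvkkhhv", "jjvjjhkd", "jjvjjv", "jvdj", "jvdkjvvhvk", "jvhhhkjddv", "jvhkhdjjj", "jvvkvvhjvd", "jvvkvvhjvhk"
Leaf count: 11

11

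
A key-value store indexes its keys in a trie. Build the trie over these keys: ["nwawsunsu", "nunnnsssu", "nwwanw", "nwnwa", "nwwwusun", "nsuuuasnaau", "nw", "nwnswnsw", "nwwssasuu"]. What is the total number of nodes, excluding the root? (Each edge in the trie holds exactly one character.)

50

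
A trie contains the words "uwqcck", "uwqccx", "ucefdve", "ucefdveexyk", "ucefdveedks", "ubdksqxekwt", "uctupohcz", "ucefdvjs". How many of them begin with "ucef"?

4

Filter for entries beginning with "ucef":
Matches: "ucefdve", "ucefdveedks", "ucefdveexyk", "ucefdvjs"
Count: 4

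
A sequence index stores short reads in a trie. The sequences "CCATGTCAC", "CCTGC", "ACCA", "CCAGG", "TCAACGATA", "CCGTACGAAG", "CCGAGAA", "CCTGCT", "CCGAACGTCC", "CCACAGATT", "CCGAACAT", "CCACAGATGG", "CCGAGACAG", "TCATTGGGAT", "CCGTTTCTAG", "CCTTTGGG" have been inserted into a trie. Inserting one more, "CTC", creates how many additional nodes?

2

"C" is already a path in the trie; the remaining "TC" must be added.
Each of the 2 remaining characters creates one node.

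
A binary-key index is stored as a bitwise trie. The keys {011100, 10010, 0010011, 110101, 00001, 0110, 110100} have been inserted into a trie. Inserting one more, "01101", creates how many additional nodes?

"0110" is already a path in the trie; the remaining "1" must be added.
So 5 − 4 = 1 new nodes.

1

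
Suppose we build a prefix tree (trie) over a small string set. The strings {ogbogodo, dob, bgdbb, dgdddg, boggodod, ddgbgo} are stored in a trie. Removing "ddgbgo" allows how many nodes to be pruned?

5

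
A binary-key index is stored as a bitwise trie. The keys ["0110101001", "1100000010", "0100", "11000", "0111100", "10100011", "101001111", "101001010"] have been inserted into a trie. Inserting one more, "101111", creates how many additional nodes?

3

"101" is already a path in the trie; the remaining "111" must be added.
New nodes needed: |"101111"| − 3 = 6 − 3 = 3.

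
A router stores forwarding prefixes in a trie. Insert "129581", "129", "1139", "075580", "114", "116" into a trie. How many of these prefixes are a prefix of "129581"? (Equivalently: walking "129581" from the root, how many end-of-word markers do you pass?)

2

Check each prefix of "129581" against the stored set — each match is an end-marker on the path.
Prefixes of the query that are stored words: "129", "129581"
Count: 2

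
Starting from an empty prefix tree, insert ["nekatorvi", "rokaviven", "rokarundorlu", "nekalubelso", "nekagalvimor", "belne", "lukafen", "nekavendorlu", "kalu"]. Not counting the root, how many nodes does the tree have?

For each word, the new-node count is its length minus the longest prefix already in the trie:
  "nekatorvi" → 9 new (n, e, k, a, t, o, r, v, i)
  "rokaviven" → 9 new (r, o, k, a, v, i, v, e, n)
  "rokarundorlu" → prefix "roka" already present; 8 new (r, u, n, d, o, r, l, u)
  "nekalubelso" → prefix "neka" already present; 7 new (l, u, b, e, l, s, o)
  "nekagalvimor" → prefix "neka" already present; 8 new (g, a, l, v, i, m, o, r)
  "belne" → 5 new (b, e, l, n, e)
  "lukafen" → 7 new (l, u, k, a, f, e, n)
  "nekavendorlu" → prefix "neka" already present; 8 new (v, e, n, d, o, r, l, u)
  "kalu" → 4 new (k, a, l, u)
Total nodes = 9 + 9 + 8 + 7 + 8 + 5 + 7 + 8 + 4 = 65

65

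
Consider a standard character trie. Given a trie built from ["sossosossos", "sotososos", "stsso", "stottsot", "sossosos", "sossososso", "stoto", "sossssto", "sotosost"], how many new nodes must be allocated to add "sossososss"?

"sossososs" is already a path in the trie; the remaining "s" must be added.
New nodes needed: |"sossososss"| − 9 = 10 − 9 = 1.

1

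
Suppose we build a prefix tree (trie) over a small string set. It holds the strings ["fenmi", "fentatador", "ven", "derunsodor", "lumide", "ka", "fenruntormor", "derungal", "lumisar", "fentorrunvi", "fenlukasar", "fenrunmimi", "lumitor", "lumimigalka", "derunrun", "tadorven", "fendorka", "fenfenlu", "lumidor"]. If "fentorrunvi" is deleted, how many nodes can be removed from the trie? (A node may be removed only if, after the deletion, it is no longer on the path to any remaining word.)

Walk "fentorrunvi" from the leaf back toward the root, removing each node that no remaining word uses.
The suffix "orrunvi" (7 nodes) is used only by "fentorrunvi"; the node for "fent" still has the child "a", so pruning stops there.
Nodes removed: 7

7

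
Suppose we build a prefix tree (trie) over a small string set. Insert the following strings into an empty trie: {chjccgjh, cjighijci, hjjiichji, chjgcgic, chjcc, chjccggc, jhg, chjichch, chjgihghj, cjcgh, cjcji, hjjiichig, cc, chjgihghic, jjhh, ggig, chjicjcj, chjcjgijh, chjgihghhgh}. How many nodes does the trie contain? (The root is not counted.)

73

Count nodes per top-level branch (shared prefixes stored once):
  'c'-branch (cc, chjcc, chjccggc, chjccgjh, chjcjgijh, chjgcgic, chjgihghhgh, chjgihghic, chjgihghj, chjichch, chjicjcj, cjcgh, cjcji, cjighijci): 52 nodes
  'g'-branch (ggig): 4 nodes
  'h'-branch (hjjiichig, hjjiichji): 11 nodes
  'j'-branch (jhg, jjhh): 6 nodes
Sum: 73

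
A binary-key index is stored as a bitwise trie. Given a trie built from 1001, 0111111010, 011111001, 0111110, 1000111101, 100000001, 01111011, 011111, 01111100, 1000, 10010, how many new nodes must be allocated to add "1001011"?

"10010" is already a path in the trie; the remaining "11" must be added.
Each of the 2 remaining characters creates one node.

2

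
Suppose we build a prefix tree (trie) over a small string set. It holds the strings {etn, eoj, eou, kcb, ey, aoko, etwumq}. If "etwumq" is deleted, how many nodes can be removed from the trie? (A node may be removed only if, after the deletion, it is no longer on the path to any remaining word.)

4

After clearing the end-marker at "etwumq", prune upward until reaching a node still needed by another word.
The suffix "wumq" (4 nodes) is used only by "etwumq"; the node for "et" still has the child "n", so pruning stops there.
Nodes removed: 4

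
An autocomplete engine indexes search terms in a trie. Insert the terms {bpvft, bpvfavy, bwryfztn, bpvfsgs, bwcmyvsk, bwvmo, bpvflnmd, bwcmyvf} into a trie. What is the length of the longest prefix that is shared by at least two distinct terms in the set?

Equivalently: take the maximum, over all pairs, of their longest common prefix length.
"bwcmyvf" and "bwcmyvsk" agree on "bwcmyv" (6 characters) before diverging; nothing deeper is shared.
Longest shared-prefix length: 6

6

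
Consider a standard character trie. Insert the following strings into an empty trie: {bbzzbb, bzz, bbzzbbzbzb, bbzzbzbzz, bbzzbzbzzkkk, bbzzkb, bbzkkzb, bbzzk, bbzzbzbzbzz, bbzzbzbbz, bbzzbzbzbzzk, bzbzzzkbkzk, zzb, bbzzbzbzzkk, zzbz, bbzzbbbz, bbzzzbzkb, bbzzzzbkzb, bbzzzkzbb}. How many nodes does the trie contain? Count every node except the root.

60

Trace insertions, counting only characters that open a new branch:
  "bbzzbb" → 6 new (b, b, z, z, b, b)
  "bzz" → prefix "b" already present; 2 new (z, z)
  "bbzzbbzbzb" → prefix "bbzzbb" already present; 4 new (z, b, z, b)
  "bbzzbzbzz" → prefix "bbzzb" already present; 4 new (z, b, z, z)
  "bbzzbzbzzkkk" → prefix "bbzzbzbzz" already present; 3 new (k, k, k)
  "bbzzkb" → prefix "bbzz" already present; 2 new (k, b)
  "bbzkkzb" → prefix "bbz" already present; 4 new (k, k, z, b)
  "bbzzk" → prefix "bbzzk" already present; 0 new (none)
  "bbzzbzbzbzz" → prefix "bbzzbzbz" already present; 3 new (b, z, z)
  "bbzzbzbbz" → prefix "bbzzbzb" already present; 2 new (b, z)
  "bbzzbzbzbzzk" → prefix "bbzzbzbzbzz" already present; 1 new (k)
  "bzbzzzkbkzk" → prefix "bz" already present; 9 new (b, z, z, z, k, b, k, z, k)
  "zzb" → 3 new (z, z, b)
  "bbzzbzbzzkk" → prefix "bbzzbzbzzkk" already present; 0 new (none)
  "zzbz" → prefix "zzb" already present; 1 new (z)
  "bbzzbbbz" → prefix "bbzzbb" already present; 2 new (b, z)
  "bbzzzbzkb" → prefix "bbzz" already present; 5 new (z, b, z, k, b)
  "bbzzzzbkzb" → prefix "bbzzz" already present; 5 new (z, b, k, z, b)
  "bbzzzkzbb" → prefix "bbzzz" already present; 4 new (k, z, b, b)
Total nodes = 6 + 2 + 4 + 4 + 3 + 2 + 4 + 0 + 3 + 2 + 1 + 9 + 3 + 0 + 1 + 2 + 5 + 5 + 4 = 60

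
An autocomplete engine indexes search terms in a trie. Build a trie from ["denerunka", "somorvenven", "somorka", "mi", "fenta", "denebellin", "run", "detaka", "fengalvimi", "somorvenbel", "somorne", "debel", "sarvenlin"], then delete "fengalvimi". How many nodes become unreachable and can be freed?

A node on "fengalvimi"'s path can go only if nothing else ends at it or branches off below it.
The suffix "galvimi" (7 nodes) is used only by "fengalvimi"; the node for "fen" still has the child "t", so pruning stops there.
Nodes removed: 7

7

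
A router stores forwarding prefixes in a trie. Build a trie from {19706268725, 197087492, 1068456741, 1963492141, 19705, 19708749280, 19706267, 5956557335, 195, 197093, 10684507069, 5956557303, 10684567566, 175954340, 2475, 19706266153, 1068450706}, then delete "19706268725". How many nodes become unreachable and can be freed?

Walk "19706268725" from the leaf back toward the root, removing each node that no remaining word uses.
The suffix "8725" (4 nodes) is used only by "19706268725"; the node for "1970626" still has the child "7", so pruning stops there.
Nodes removed: 4

4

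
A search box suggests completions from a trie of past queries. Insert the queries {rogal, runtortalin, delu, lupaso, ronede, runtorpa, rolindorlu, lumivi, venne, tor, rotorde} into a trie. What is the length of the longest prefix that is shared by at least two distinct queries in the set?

6

Look for the deepest trie node that still has at least two words in its subtree.
"runtorpa" and "runtortalin" agree on "runtor" (6 characters) before diverging; nothing deeper is shared.
Longest shared-prefix length: 6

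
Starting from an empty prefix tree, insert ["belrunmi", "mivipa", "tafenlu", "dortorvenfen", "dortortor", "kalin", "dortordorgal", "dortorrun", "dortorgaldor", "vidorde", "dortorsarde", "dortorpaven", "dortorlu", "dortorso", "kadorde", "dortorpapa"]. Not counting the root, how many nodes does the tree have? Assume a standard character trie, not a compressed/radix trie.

Trace insertions, counting only characters that open a new branch:
  "belrunmi" → 8 new (b, e, l, r, u, n, m, i)
  "mivipa" → 6 new (m, i, v, i, p, a)
  "tafenlu" → 7 new (t, a, f, e, n, l, u)
  "dortorvenfen" → 12 new (d, o, r, t, o, r, v, e, n, f, e, n)
  "dortortor" → prefix "dortor" already present; 3 new (t, o, r)
  "kalin" → 5 new (k, a, l, i, n)
  "dortordorgal" → prefix "dortor" already present; 6 new (d, o, r, g, a, l)
  "dortorrun" → prefix "dortor" already present; 3 new (r, u, n)
  "dortorgaldor" → prefix "dortor" already present; 6 new (g, a, l, d, o, r)
  "vidorde" → 7 new (v, i, d, o, r, d, e)
  "dortorsarde" → prefix "dortor" already present; 5 new (s, a, r, d, e)
  "dortorpaven" → prefix "dortor" already present; 5 new (p, a, v, e, n)
  "dortorlu" → prefix "dortor" already present; 2 new (l, u)
  "dortorso" → prefix "dortors" already present; 1 new (o)
  "kadorde" → prefix "ka" already present; 5 new (d, o, r, d, e)
  "dortorpapa" → prefix "dortorpa" already present; 2 new (p, a)
Total nodes = 8 + 6 + 7 + 12 + 3 + 5 + 6 + 3 + 6 + 7 + 5 + 5 + 2 + 1 + 5 + 2 = 83

83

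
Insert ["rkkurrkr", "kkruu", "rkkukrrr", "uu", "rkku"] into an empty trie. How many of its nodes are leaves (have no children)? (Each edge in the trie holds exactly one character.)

4

A leaf is a node with no children — equivalently, the end of a word that is not a proper prefix of any other stored word.
Those words: "kkruu", "rkkukrrr", "rkkurrkr", "uu"
Leaf count: 4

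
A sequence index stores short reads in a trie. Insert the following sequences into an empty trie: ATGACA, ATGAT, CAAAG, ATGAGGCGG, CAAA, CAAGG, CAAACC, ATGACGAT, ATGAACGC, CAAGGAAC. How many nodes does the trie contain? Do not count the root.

Count nodes per top-level branch (shared prefixes stored once):
  'A'-branch (ATGAACGC, ATGACA, ATGACGAT, ATGAGGCGG, ATGAT): 19 nodes
  'C'-branch (CAAA, CAAACC, CAAAG, CAAGG, CAAGGAAC): 12 nodes
Sum: 31

31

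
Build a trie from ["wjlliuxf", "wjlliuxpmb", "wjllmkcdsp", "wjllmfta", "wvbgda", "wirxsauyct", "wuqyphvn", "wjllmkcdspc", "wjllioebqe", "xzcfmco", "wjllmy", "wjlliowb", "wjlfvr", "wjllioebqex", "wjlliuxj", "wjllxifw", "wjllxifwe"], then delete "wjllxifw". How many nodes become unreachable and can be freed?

0

Walk "wjllxifw" from the leaf back toward the root, removing each node that no remaining word uses.
Every node on "wjllxifw" is still needed (e.g. by "wjllxifwe"), so nothing is freed.
Nodes removed: 0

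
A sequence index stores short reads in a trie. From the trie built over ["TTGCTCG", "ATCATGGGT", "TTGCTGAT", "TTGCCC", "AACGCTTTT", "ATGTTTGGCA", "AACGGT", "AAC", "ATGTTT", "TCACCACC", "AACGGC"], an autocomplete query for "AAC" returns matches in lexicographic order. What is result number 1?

AAC

Words with prefix "AAC", in lexicographic order: "AAC", "AACGCTTTT", "AACGGC", "AACGGT"
The 1st is AAC.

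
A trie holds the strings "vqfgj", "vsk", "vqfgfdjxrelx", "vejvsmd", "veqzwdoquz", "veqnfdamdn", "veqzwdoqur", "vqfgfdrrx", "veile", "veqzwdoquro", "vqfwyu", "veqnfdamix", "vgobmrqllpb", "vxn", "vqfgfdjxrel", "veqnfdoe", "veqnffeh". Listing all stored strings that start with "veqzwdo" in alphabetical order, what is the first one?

DFS of the "veqzwdo" subtree visits, in order: "veqzwdoqur", "veqzwdoquro", "veqzwdoquz"
Position 1: veqzwdoqur

veqzwdoqur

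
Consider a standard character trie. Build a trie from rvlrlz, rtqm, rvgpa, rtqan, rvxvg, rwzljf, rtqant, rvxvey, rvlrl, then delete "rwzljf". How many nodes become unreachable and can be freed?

5

Walk "rwzljf" from the leaf back toward the root, removing each node that no remaining word uses.
The suffix "wzljf" (5 nodes) is used only by "rwzljf"; the node for "r" still has the child "v", so pruning stops there.
Nodes removed: 5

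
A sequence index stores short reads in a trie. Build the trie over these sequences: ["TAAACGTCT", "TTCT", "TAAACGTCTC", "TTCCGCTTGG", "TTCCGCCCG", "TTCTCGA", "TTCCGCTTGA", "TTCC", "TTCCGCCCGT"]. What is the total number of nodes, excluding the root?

Insert word by word; a character creates a node only if that edge doesn't already exist:
  "TAAACGTCT" → 9 new (T, A, A, A, C, G, T, C, T)
  "TTCT" → prefix "T" already present; 3 new (T, C, T)
  "TAAACGTCTC" → prefix "TAAACGTCT" already present; 1 new (C)
  "TTCCGCTTGG" → prefix "TTC" already present; 7 new (C, G, C, T, T, G, G)
  "TTCCGCCCG" → prefix "TTCCGC" already present; 3 new (C, C, G)
  "TTCTCGA" → prefix "TTCT" already present; 3 new (C, G, A)
  "TTCCGCTTGA" → prefix "TTCCGCTTG" already present; 1 new (A)
  "TTCC" → prefix "TTCC" already present; 0 new (none)
  "TTCCGCCCGT" → prefix "TTCCGCCCG" already present; 1 new (T)
Total nodes = 9 + 3 + 1 + 7 + 3 + 3 + 1 + 0 + 1 = 28

28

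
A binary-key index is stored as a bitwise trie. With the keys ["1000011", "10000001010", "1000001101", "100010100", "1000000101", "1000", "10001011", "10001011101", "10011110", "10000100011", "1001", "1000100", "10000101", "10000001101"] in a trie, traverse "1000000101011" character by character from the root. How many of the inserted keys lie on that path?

3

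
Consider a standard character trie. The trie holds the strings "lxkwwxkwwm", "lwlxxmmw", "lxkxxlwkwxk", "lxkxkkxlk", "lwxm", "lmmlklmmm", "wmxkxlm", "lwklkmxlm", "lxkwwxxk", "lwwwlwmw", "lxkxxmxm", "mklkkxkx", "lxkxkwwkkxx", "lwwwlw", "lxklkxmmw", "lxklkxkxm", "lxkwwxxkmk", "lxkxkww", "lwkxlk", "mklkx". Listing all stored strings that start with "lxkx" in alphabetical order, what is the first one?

DFS of the "lxkx" subtree visits, in order: "lxkxkkxlk", "lxkxkww", "lxkxkwwkkxx", "lxkxxlwkwxk", "lxkxxmxm"
Position 1: lxkxkkxlk

lxkxkkxlk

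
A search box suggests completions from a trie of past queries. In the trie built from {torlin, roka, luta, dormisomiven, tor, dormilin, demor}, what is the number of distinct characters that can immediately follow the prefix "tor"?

1

The children of the "tor" node are the distinct next characters among strings starting with "tor".
Characters that immediately follow "tor" among the stored strings: {l}.
That node has 1 child edge.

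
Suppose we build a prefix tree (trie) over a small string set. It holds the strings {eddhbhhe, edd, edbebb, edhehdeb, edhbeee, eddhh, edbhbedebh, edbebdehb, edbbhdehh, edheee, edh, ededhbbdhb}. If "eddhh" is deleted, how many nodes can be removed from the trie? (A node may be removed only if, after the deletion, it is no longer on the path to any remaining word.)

A node on "eddhh"'s path can go only if nothing else ends at it or branches off below it.
The suffix "h" (1 node) is used only by "eddhh"; the node for "eddh" still has the child "b", so pruning stops there.
Nodes removed: 1

1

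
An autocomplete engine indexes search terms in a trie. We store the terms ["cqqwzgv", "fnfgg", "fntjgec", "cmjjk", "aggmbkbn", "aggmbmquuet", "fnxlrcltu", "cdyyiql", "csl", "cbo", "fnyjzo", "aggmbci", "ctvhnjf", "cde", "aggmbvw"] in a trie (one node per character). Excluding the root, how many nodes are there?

67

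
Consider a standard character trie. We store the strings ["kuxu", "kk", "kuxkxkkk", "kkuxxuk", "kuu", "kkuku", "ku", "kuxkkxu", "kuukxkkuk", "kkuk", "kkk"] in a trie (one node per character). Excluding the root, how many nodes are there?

28

Trie structure (* marks end of a word):
(root)
└─ k
   ├─ k *
   │  ├─ k *
   │  └─ u
   │     ├─ k *
   │     │  └─ u *
   │     └─ x
   │        └─ x
   │           └─ u
   │              └─ k *
   └─ u *
      ├─ u *
      │  └─ k
      │     └─ x
      │        └─ k
      │           └─ k
      │              └─ u
      │                 └─ k *
      └─ x
         ├─ k
         │  ├─ k
         │  │  └─ x
         │  │     └─ u *
         │  └─ x
         │     └─ k
         │        └─ k
         │           └─ k *
         └─ u *
Counting every labelled node above: 28.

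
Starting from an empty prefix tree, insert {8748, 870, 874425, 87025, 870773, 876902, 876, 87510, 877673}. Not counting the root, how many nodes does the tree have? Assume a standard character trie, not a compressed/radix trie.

24

Insert word by word; a character creates a node only if that edge doesn't already exist:
  "8748" → 4 new (8, 7, 4, 8)
  "870" → prefix "87" already present; 1 new (0)
  "874425" → prefix "874" already present; 3 new (4, 2, 5)
  "87025" → prefix "870" already present; 2 new (2, 5)
  "870773" → prefix "870" already present; 3 new (7, 7, 3)
  "876902" → prefix "87" already present; 4 new (6, 9, 0, 2)
  "876" → prefix "876" already present; 0 new (none)
  "87510" → prefix "87" already present; 3 new (5, 1, 0)
  "877673" → prefix "87" already present; 4 new (7, 6, 7, 3)
Total nodes = 4 + 1 + 3 + 2 + 3 + 4 + 0 + 3 + 4 = 24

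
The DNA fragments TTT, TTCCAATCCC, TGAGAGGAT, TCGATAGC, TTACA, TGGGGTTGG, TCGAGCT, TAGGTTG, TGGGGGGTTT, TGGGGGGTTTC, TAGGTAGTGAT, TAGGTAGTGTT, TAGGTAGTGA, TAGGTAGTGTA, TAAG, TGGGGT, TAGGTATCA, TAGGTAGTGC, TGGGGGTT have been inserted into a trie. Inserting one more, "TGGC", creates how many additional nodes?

1

Walking "TGGC" from the root, the first 3 characters ("TGG") follow existing edges; "C" is the first miss.
New nodes needed: |"TGGC"| − 3 = 4 − 3 = 1.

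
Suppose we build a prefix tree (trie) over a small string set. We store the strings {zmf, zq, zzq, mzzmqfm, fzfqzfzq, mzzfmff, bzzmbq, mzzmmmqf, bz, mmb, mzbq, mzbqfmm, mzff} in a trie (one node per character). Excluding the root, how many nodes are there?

44

Count nodes per top-level branch (shared prefixes stored once):
  'b'-branch (bz, bzzmbq): 6 nodes
  'f'-branch (fzfqzfzq): 8 nodes
  'm'-branch (mmb, mzbq, mzbqfmm, mzff, mzzfmff, mzzmmmqf, mzzmqfm): 24 nodes
  'z'-branch (zmf, zq, zzq): 6 nodes
Sum: 44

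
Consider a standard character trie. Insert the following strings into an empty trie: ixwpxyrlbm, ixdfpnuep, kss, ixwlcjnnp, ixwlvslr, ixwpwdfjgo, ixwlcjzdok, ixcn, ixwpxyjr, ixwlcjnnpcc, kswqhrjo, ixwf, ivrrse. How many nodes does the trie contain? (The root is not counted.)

Count nodes per top-level branch (shared prefixes stored once):
  'i'-branch (ivrrse, ixcn, ixdfpnuep, ixwf, ixwlcjnnp, ixwlcjnnpcc, ixwlcjzdok, ixwlvslr, ixwpwdfjgo, ixwpxyjr, ixwpxyrlbm): 49 nodes
  'k'-branch (kss, kswqhrjo): 9 nodes
Sum: 58

58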